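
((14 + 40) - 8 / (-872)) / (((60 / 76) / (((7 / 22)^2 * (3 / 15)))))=5480797 / 3956700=1.39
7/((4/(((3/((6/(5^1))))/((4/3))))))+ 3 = 201/32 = 6.28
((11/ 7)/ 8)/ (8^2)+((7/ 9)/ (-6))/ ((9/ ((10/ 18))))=-38663/ 7838208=-0.00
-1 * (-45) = 45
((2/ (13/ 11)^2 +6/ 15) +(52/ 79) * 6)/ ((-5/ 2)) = -771864/ 333775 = -2.31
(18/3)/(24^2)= 0.01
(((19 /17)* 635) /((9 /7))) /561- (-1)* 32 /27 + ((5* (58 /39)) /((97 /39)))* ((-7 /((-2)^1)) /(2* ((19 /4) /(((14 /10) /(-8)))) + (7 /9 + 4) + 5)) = 5016772291 /2593949556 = 1.93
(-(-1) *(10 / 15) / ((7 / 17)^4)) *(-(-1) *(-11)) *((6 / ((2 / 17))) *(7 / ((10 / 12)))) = -187421124 / 1715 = -109283.45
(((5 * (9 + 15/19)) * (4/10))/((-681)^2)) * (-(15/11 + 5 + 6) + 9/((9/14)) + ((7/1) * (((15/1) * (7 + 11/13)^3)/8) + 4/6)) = 57015533188/212946529653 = 0.27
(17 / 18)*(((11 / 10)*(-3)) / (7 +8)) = -187 / 900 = -0.21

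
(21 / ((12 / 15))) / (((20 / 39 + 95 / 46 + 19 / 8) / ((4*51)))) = 38427480 / 35543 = 1081.15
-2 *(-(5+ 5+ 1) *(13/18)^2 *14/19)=13013/1539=8.46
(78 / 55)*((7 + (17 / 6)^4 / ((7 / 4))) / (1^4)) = 1292161 / 20790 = 62.15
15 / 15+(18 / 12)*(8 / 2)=7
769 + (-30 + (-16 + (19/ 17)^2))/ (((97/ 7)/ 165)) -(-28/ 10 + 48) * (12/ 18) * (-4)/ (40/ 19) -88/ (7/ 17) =1172688364/ 14717325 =79.68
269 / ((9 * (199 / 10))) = 2690 / 1791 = 1.50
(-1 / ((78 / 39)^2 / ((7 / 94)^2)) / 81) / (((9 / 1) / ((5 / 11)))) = -245 / 283423536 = -0.00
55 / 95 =11 / 19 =0.58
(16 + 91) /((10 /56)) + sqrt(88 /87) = 2 * sqrt(1914) /87 + 2996 /5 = 600.21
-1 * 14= -14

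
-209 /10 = -20.90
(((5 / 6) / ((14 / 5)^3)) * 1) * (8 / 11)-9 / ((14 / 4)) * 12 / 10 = -346147 / 113190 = -3.06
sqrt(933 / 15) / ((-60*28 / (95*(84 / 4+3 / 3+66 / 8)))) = -2299*sqrt(1555) / 6720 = -13.49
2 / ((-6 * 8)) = -1 / 24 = -0.04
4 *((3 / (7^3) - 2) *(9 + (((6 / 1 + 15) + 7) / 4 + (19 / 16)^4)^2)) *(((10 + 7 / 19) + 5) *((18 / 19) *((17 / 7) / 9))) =-2809.89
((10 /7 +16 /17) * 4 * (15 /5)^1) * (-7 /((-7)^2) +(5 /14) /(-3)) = -7.45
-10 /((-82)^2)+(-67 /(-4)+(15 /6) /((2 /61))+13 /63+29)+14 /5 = 132383899 /1059030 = 125.00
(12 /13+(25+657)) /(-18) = -4439 /117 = -37.94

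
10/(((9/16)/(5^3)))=20000/9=2222.22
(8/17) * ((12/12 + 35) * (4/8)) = 144/17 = 8.47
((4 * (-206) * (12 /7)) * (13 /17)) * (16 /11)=-2056704 /1309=-1571.20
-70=-70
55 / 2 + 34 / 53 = 2983 / 106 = 28.14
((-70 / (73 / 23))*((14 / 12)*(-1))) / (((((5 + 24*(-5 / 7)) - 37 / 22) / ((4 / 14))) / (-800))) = 198352000 / 466251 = 425.42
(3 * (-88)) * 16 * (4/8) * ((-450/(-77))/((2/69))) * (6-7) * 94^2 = 26338348800/7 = 3762621257.14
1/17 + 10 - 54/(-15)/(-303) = 86253/8585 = 10.05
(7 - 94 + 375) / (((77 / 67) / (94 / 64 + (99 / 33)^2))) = 2623.44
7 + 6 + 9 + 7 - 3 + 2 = 28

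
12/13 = 0.92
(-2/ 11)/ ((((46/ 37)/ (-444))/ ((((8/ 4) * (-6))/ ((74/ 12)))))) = -31968/ 253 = -126.36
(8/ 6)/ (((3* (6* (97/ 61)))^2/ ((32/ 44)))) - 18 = -452674858/ 25150257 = -18.00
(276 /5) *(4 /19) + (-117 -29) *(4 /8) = -5831 /95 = -61.38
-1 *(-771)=771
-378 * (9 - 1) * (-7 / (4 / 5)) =26460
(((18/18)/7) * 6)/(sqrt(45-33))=0.25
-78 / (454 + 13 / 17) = -442 / 2577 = -0.17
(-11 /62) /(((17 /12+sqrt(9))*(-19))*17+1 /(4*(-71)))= 2343 /18839506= 0.00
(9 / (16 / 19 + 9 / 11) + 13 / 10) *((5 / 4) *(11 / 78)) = 1.18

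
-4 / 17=-0.24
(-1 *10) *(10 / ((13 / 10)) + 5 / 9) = -9650 / 117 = -82.48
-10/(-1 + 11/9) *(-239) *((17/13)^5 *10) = 152705620350/371293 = 411280.63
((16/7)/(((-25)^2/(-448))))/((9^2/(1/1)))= -1024/50625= -0.02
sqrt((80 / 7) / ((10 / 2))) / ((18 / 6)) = 4* sqrt(7) / 21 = 0.50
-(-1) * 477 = 477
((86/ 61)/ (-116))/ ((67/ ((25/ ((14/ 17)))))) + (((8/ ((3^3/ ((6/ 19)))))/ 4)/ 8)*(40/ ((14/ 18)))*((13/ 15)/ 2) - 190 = -35929629803/ 189162708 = -189.94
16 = 16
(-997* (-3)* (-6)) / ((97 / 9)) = -161514 / 97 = -1665.09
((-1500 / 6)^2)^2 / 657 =3906250000 / 657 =5945586.00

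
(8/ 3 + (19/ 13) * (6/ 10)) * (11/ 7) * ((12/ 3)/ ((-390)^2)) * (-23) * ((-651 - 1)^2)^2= -31592860619085568/ 51904125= -608677260.60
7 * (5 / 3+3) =98 / 3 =32.67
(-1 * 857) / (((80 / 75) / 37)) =-475635 / 16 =-29727.19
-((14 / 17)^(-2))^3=-3.21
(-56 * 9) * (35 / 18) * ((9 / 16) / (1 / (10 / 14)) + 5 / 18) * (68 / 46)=-984.48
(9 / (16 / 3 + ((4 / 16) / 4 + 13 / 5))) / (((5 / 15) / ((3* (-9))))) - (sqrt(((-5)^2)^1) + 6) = -196069 / 1919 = -102.17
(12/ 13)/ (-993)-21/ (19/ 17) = -1536247/ 81757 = -18.79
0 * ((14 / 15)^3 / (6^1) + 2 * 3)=0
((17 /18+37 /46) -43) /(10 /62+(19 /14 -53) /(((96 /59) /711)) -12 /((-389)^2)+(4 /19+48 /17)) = 5796267850350656 /3170377090982956095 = 0.00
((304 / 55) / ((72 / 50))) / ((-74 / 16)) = -0.83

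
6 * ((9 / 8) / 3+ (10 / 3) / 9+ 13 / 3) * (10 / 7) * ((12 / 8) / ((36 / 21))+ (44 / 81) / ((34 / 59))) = 109826155 / 1388016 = 79.12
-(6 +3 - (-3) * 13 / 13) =-12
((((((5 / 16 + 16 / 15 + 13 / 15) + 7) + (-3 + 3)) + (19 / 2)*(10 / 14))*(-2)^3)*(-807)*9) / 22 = 65204793 / 1540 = 42340.77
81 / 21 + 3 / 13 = 372 / 91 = 4.09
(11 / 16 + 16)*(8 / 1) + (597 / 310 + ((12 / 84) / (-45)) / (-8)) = 2115899 / 15624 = 135.43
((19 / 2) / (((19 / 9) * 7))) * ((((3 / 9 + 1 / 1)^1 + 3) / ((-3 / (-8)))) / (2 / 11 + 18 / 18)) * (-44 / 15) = -1936 / 105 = -18.44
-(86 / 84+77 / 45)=-1723 / 630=-2.73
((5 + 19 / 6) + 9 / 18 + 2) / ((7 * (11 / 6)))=64 / 77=0.83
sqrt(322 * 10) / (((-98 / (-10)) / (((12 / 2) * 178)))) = 10680 * sqrt(805) / 49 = 6184.05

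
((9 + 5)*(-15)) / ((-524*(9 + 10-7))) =35 / 1048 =0.03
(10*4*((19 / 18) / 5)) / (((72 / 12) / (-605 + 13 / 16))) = -183673 / 216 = -850.34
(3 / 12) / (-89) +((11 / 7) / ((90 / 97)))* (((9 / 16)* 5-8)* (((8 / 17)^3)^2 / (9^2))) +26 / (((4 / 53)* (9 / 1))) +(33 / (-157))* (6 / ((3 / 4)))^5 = -235766928870232998529 / 34422210122072220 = -6849.27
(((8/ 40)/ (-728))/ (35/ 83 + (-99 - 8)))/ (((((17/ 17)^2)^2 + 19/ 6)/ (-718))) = -89391/ 201246500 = -0.00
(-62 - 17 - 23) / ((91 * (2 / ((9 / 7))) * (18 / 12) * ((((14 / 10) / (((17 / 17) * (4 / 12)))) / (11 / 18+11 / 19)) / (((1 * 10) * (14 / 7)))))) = -691900 / 254163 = -2.72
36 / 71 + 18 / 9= 178 / 71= 2.51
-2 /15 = -0.13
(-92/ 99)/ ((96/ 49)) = -1127/ 2376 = -0.47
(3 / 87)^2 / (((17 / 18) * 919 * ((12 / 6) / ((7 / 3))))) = 21 / 13138943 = 0.00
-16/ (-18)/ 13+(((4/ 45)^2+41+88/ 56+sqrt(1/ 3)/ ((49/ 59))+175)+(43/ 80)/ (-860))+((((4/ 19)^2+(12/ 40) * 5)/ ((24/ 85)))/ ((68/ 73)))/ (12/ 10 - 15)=59 * sqrt(3)/ 147+10635415075057/ 48961130400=217.92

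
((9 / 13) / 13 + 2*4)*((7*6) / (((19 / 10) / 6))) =3429720 / 3211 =1068.12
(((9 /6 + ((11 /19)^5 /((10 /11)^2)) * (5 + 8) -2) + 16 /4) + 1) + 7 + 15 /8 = 7130231271 /495219800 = 14.40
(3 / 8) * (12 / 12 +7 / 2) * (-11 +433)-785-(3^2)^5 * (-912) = 430820921 / 8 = 53852615.12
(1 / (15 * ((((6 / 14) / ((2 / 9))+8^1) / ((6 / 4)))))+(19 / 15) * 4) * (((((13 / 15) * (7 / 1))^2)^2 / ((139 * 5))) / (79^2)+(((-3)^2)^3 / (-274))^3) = -180094423310234751738787 / 1883613380404430475000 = -95.61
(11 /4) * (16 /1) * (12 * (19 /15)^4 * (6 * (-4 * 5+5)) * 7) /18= -160555472 /3375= -47571.99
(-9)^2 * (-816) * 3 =-198288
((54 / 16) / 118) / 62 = 27 / 58528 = 0.00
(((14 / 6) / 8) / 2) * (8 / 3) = 0.39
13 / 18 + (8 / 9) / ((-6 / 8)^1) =-25 / 54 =-0.46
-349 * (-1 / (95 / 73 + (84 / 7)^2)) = 2.40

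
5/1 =5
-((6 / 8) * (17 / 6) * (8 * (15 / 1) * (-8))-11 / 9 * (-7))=18283 / 9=2031.44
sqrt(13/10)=sqrt(130)/10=1.14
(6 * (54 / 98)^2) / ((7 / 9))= 39366 / 16807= 2.34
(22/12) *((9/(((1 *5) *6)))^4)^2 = 24057/200000000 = 0.00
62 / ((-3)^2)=62 / 9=6.89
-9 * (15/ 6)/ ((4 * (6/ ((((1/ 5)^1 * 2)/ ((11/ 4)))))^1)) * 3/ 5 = -9/ 110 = -0.08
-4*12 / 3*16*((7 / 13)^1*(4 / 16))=-448 / 13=-34.46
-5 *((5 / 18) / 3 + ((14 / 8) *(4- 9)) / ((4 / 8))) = 2350 / 27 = 87.04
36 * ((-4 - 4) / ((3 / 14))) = -1344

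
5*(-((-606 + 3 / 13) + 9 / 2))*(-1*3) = -234495 / 26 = -9019.04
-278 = -278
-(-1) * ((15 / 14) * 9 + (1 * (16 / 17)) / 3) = 7109 / 714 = 9.96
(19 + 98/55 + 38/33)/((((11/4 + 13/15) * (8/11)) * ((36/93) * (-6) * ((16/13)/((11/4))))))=-73931/9216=-8.02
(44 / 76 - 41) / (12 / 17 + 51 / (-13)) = 56576 / 4503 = 12.56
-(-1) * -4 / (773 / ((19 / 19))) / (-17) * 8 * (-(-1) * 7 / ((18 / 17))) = 112 / 6957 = 0.02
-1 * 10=-10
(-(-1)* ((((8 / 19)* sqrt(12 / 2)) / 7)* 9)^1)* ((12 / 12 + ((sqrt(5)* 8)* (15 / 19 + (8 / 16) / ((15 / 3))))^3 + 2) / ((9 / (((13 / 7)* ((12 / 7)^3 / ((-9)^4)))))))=6656* sqrt(6) / 25865973 + 2056143405056* sqrt(30) / 13306103160525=0.85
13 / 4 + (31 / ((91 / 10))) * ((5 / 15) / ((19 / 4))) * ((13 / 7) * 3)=17063 / 3724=4.58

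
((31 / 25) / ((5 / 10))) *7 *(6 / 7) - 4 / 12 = 1091 / 75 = 14.55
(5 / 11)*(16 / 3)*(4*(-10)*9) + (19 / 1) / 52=-498991 / 572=-872.36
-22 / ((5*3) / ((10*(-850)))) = 37400 / 3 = 12466.67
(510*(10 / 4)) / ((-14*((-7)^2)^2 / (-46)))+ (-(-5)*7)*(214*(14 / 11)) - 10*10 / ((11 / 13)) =1740855495 / 184877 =9416.29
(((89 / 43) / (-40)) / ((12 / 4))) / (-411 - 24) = 89 / 2244600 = 0.00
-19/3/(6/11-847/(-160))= -33440/30831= -1.08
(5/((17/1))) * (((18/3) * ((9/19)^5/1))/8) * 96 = 21257640/42093683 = 0.51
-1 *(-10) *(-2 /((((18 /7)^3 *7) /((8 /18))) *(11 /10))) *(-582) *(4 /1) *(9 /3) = 3802400 /8019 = 474.17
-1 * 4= -4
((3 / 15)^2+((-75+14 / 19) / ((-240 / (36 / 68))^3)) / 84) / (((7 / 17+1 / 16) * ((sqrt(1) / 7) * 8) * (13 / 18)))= 9446279361 / 92445184000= 0.10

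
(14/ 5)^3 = 21.95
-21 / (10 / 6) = -63 / 5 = -12.60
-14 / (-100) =7 / 50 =0.14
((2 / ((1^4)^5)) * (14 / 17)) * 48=1344 / 17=79.06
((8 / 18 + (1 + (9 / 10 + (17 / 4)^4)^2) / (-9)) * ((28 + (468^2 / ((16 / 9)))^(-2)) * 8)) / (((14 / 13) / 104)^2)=-74524399211654774286421 / 2999878156800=-24842475366.12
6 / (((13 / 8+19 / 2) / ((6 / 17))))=288 / 1513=0.19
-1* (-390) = 390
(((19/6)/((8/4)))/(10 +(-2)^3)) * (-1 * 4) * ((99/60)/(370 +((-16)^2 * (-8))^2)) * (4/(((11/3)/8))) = -0.00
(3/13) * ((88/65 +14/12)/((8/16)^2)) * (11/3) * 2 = 43252/2535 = 17.06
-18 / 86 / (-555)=3 / 7955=0.00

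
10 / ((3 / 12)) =40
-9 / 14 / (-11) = 9 / 154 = 0.06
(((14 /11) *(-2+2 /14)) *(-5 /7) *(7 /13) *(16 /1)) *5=800 /11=72.73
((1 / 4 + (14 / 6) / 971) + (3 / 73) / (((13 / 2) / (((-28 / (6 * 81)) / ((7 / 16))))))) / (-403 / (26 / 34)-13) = -75108667 / 161221965840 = -0.00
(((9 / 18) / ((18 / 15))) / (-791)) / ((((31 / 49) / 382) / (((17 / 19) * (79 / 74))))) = -8977955 / 29551308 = -0.30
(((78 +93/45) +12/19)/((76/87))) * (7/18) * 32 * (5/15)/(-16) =-4668797/194940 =-23.95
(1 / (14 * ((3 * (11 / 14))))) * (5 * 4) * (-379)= -7580 / 33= -229.70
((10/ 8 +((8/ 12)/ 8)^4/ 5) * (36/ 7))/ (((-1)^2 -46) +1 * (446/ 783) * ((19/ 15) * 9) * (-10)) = -3758429/ 64272320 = -0.06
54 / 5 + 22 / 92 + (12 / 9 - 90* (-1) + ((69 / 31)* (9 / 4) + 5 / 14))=107.74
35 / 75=7 / 15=0.47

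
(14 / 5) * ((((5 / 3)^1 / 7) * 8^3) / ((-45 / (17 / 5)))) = -17408 / 675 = -25.79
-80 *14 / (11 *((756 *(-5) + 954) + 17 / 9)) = 1440 / 39941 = 0.04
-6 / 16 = -3 / 8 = -0.38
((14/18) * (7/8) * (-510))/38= -4165/456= -9.13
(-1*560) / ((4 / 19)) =-2660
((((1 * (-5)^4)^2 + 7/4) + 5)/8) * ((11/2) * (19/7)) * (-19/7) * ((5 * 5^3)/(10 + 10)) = -775599339625/12544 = -61830304.50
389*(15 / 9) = 1945 / 3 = 648.33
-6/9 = -2/3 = -0.67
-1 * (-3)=3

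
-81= -81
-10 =-10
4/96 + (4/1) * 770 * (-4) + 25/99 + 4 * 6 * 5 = -9662167/792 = -12199.71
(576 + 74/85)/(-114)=-24517/4845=-5.06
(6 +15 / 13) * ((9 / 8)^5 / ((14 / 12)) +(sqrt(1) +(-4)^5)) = -10894826961 / 1490944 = -7307.33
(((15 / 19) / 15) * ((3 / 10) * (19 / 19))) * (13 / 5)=39 / 950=0.04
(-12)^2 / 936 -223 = -2897 / 13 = -222.85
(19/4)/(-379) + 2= 3013/1516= 1.99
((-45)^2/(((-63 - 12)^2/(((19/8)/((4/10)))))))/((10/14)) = 1197/400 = 2.99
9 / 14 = 0.64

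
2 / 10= 1 / 5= 0.20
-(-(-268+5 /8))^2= -71489.39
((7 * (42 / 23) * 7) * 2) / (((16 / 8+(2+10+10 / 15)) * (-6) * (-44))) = 1029 / 22264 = 0.05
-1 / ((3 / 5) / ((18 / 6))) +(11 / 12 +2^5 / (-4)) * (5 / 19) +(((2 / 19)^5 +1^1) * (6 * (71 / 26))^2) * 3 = 798.51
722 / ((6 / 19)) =6859 / 3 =2286.33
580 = 580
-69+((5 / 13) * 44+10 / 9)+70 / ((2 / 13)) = 404.03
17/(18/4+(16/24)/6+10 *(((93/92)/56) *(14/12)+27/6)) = 112608/330019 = 0.34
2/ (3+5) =1/ 4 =0.25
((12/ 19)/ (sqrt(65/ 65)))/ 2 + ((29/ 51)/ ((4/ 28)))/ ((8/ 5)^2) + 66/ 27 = 802811/ 186048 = 4.32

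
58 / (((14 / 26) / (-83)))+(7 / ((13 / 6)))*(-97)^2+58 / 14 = 21462.16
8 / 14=4 / 7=0.57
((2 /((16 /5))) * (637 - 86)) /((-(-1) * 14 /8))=2755 /14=196.79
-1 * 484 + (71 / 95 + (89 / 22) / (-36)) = -36368383 / 75240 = -483.37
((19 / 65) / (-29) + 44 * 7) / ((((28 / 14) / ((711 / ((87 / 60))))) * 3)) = 25170.21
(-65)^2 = 4225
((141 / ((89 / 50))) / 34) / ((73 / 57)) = 200925 / 110449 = 1.82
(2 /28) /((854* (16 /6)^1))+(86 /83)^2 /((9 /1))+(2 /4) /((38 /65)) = 109811287889 /112675161312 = 0.97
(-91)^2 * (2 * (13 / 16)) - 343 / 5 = 535521 / 40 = 13388.02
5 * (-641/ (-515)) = 641/ 103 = 6.22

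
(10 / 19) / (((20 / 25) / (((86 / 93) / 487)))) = 1075 / 860529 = 0.00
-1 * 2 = -2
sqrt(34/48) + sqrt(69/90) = sqrt(102)/12 + sqrt(690)/30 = 1.72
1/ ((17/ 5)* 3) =5/ 51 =0.10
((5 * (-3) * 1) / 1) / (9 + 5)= -1.07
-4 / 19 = -0.21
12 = 12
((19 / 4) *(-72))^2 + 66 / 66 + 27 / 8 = 116968.38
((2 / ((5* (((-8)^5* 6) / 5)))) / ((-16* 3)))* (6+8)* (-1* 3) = -7 / 786432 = -0.00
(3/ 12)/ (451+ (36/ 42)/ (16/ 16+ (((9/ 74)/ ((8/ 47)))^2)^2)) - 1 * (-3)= 5875908664252579/ 1958274926678740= 3.00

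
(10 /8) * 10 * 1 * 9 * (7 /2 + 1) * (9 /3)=6075 /4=1518.75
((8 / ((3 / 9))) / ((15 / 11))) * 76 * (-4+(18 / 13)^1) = -227392 / 65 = -3498.34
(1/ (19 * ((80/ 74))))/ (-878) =-37/ 667280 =-0.00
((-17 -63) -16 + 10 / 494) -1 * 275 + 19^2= -2465 / 247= -9.98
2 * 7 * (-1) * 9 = -126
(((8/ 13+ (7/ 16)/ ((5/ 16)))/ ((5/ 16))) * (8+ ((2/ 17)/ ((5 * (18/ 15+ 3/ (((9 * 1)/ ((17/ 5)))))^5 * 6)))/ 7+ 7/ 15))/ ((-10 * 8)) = -33274580854/ 48750804375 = -0.68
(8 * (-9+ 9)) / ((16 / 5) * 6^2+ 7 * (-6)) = 0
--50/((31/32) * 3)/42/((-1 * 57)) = -800/111321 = -0.01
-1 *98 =-98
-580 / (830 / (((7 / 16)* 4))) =-203 / 166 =-1.22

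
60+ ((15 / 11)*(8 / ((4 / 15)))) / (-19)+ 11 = 14389 / 209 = 68.85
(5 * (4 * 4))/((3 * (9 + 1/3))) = 20/7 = 2.86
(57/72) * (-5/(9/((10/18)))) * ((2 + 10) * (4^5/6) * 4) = -486400/243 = -2001.65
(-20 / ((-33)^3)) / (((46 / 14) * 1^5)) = 140 / 826551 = 0.00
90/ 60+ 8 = 9.50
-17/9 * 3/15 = -17/45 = -0.38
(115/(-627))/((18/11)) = -115/1026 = -0.11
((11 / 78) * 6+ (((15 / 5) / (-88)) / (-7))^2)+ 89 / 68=180717909 / 83859776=2.16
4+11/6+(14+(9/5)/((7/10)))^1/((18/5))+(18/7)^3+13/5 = 927317/30870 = 30.04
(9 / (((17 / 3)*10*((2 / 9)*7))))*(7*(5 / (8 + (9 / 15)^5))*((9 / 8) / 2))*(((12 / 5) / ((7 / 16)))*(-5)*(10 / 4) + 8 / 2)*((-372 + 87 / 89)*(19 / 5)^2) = 368243137888875 / 4277577808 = 86086.84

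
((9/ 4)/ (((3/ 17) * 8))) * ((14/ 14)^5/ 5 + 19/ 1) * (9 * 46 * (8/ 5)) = 506736/ 25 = 20269.44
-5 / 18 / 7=-5 / 126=-0.04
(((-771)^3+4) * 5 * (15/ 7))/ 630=-2291570035/ 294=-7794455.90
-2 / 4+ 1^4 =1 / 2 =0.50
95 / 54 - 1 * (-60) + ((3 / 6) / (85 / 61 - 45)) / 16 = 141935953 / 2298240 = 61.76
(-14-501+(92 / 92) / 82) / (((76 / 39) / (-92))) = 37879413 / 1558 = 24312.85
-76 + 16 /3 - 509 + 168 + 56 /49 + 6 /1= -8495 /21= -404.52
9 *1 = 9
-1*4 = -4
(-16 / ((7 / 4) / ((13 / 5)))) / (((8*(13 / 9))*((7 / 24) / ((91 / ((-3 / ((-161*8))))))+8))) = -0.26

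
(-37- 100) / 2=-137 / 2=-68.50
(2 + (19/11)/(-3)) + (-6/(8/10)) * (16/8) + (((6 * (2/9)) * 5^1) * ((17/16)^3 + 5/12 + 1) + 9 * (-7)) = -5994859/101376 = -59.13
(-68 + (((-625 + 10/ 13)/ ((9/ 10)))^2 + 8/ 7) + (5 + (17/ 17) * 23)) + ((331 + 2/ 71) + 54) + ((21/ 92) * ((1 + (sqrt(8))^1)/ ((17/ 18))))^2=35721 * sqrt(2)/ 152881 + 222544727644304381/ 462273617988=481413.76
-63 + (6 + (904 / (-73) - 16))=-6233 / 73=-85.38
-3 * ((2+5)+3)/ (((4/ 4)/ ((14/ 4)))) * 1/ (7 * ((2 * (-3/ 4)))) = 10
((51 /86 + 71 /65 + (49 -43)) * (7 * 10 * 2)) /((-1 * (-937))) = 1.15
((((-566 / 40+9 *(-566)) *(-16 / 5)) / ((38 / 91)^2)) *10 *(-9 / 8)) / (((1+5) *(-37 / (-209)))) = -1469388921 / 1480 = -992830.35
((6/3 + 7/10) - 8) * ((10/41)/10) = -53/410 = -0.13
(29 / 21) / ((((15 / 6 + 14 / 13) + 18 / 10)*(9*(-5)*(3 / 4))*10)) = -1508 / 1981665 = -0.00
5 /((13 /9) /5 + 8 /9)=225 /53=4.25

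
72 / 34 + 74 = 1294 / 17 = 76.12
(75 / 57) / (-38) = -25 / 722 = -0.03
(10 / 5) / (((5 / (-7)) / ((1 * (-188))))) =2632 / 5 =526.40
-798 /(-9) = 266 /3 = 88.67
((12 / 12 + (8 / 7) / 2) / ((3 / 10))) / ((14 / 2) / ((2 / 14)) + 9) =55 / 609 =0.09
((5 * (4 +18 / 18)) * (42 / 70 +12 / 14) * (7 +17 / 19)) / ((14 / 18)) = 344250 / 931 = 369.76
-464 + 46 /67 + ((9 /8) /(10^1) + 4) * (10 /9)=-2212981 /4824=-458.74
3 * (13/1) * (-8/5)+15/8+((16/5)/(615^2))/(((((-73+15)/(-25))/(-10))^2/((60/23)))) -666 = -2834804472689/3901869960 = -726.52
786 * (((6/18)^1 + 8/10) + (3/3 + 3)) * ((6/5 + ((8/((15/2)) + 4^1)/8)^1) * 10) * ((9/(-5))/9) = -221914/15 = -14794.27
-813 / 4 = -203.25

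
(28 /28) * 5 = 5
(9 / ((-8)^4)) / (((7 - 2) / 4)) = 9 / 5120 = 0.00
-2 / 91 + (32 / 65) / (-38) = -302 / 8645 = -0.03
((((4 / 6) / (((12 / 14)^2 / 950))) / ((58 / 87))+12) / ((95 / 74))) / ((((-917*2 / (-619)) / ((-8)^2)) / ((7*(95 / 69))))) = 17216459936 / 81351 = 211631.82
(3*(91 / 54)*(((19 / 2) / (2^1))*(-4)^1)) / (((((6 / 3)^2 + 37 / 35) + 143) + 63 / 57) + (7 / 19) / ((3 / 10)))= -60515 / 94746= -0.64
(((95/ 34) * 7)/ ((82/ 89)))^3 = 207317019156625/ 21670967872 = 9566.58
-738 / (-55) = 13.42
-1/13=-0.08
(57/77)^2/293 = 0.00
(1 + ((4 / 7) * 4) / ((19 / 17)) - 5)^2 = 67600 / 17689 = 3.82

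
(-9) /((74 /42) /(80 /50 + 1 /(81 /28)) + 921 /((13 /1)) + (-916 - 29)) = 215124 /20872963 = 0.01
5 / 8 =0.62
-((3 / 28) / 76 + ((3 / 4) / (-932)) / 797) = -34794 / 24698233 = -0.00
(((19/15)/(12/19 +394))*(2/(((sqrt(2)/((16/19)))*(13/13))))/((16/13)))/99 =0.00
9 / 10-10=-9.10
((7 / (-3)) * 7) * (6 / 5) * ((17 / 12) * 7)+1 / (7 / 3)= -40727 / 210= -193.94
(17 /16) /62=17 /992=0.02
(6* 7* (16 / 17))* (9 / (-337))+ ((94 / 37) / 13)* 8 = 1399120 / 2755649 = 0.51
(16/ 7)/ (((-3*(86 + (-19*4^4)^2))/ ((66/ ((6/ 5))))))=-440/ 248415111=-0.00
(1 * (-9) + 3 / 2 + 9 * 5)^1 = 75 / 2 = 37.50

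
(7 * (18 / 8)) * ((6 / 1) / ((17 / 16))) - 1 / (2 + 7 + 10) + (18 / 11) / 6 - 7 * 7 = 142693 / 3553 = 40.16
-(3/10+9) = -93/10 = -9.30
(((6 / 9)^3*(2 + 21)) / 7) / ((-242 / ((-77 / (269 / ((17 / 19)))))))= 1564 / 1517967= 0.00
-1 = -1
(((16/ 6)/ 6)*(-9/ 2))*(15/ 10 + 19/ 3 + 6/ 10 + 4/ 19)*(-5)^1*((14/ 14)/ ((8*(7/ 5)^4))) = 3079375/ 1094856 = 2.81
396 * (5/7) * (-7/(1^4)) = -1980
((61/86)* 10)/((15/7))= 427/129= 3.31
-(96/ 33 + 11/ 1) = -153/ 11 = -13.91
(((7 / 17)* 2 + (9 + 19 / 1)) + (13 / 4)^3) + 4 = 73061 / 1088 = 67.15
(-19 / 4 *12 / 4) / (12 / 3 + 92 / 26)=-741 / 392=-1.89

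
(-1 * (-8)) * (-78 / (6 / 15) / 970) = -156 / 97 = -1.61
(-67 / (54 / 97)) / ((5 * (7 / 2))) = -6499 / 945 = -6.88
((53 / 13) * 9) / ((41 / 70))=33390 / 533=62.65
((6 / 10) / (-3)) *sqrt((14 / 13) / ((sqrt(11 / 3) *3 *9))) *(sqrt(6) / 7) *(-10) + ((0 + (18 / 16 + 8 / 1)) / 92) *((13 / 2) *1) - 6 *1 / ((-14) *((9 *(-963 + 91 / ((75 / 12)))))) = 4 *11^(3 / 4) *3^(1 / 4) *sqrt(91) / 3003 + 472499719 / 732954432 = 0.75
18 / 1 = 18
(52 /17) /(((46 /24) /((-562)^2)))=504057.94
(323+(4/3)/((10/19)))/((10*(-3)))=-4883/450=-10.85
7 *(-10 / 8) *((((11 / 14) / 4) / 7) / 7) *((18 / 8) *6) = -1485 / 3136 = -0.47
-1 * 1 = -1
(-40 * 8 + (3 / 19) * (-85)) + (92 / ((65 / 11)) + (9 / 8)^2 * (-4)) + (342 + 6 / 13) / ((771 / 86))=-1445873779 / 5078320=-284.71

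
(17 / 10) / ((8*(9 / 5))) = 17 / 144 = 0.12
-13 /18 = -0.72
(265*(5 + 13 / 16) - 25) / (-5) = -4849 / 16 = -303.06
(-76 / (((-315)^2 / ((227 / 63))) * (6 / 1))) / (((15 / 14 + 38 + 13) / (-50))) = 34504 / 78121827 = 0.00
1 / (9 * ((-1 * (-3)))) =1 / 27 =0.04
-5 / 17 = -0.29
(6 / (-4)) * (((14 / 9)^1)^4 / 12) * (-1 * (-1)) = -0.73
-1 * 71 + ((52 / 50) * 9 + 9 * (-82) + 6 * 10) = -18491 / 25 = -739.64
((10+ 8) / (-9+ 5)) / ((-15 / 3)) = 9 / 10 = 0.90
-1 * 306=-306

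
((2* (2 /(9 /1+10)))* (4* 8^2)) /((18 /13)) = 6656 /171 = 38.92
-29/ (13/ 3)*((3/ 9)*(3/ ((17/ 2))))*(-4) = 696/ 221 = 3.15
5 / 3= 1.67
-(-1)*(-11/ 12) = -11/ 12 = -0.92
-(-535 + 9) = 526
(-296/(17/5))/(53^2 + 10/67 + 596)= -19832/775693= -0.03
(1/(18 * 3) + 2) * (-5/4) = -545/216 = -2.52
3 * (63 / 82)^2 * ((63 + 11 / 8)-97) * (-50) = 77693175 / 26896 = 2888.65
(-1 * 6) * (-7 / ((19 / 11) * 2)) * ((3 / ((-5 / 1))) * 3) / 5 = -2079 / 475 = -4.38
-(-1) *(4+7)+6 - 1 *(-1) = 18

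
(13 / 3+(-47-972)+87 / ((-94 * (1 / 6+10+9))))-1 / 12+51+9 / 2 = -20740029 / 21620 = -959.30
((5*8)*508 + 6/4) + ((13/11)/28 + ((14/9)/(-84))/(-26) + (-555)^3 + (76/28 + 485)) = -9239615935661/54054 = -170933065.74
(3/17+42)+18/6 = 768/17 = 45.18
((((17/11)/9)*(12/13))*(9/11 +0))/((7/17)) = 3468/11011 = 0.31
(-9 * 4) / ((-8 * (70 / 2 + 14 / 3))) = 27 / 238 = 0.11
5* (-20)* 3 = -300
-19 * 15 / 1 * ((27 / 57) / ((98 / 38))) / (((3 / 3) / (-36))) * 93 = 8587620 / 49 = 175257.55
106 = 106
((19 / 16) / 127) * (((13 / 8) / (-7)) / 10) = -247 / 1137920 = -0.00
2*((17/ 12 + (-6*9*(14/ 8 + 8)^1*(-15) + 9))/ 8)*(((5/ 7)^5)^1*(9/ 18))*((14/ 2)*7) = 9005.92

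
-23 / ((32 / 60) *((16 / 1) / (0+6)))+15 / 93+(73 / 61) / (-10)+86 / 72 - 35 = -271954429 / 5446080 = -49.94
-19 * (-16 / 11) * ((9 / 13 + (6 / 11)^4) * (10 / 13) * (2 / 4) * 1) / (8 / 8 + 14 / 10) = 94124100 / 27217619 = 3.46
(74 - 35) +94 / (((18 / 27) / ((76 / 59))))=13017 / 59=220.63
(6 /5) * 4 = 24 /5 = 4.80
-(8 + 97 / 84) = -769 / 84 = -9.15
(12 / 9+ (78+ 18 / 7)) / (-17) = -1720 / 357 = -4.82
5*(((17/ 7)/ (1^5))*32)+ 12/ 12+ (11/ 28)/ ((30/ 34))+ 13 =403.02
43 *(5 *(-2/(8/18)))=-1935/2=-967.50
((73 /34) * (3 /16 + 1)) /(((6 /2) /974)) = 675469 /816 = 827.78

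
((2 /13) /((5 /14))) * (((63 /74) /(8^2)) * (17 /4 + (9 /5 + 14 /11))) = 710451 /16931200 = 0.04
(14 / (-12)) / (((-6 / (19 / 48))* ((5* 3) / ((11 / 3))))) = 1463 / 77760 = 0.02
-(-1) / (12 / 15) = 5 / 4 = 1.25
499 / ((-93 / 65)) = -32435 / 93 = -348.76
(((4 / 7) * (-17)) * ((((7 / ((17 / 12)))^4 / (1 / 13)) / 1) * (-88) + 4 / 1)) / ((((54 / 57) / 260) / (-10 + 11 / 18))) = -17069643533.49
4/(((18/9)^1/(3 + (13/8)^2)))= 361/32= 11.28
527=527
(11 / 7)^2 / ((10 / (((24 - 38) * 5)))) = -121 / 7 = -17.29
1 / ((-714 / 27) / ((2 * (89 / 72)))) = -89 / 952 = -0.09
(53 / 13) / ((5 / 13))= 53 / 5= 10.60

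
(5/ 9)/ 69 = 0.01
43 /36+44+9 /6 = 1681 /36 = 46.69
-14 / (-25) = 14 / 25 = 0.56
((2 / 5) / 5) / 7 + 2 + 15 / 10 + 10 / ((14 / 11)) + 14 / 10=4469 / 350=12.77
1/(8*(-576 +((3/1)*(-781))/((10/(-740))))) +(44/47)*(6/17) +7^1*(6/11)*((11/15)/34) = 134097691/324875280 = 0.41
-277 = -277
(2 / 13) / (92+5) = 2 / 1261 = 0.00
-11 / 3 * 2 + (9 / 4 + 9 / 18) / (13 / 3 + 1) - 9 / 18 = -1405 / 192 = -7.32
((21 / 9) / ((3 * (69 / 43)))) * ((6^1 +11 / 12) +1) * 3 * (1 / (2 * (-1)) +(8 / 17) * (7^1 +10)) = 142975 / 1656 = 86.34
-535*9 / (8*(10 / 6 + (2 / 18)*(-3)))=-14445 / 32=-451.41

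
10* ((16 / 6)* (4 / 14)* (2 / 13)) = 320 / 273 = 1.17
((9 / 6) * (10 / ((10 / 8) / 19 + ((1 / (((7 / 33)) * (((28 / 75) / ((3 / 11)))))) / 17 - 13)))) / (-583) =474810 / 234953081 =0.00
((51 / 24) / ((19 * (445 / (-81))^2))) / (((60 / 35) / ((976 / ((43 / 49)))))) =777896217 / 323572850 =2.40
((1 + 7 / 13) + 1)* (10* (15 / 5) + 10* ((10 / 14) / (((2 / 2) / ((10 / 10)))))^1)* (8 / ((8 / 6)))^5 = 5132160 / 7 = 733165.71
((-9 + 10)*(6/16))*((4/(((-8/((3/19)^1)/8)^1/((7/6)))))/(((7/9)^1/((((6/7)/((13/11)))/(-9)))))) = 99/3458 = 0.03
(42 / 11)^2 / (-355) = -1764 / 42955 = -0.04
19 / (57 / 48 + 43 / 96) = 1824 / 157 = 11.62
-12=-12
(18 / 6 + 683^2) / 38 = 233246 / 19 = 12276.11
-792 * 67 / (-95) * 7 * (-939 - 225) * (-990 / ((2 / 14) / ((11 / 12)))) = 549320332176 / 19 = 28911596430.32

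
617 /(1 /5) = 3085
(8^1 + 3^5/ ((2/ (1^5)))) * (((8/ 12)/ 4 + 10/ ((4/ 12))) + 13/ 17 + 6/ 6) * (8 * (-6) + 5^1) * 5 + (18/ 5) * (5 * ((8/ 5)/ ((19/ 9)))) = -17229509891/ 19380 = -889035.60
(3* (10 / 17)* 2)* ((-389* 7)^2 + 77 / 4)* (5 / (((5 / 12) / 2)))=10677237480 / 17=628072792.94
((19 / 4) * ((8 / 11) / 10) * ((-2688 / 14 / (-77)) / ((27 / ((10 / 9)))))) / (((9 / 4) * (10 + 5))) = 0.00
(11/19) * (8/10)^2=176/475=0.37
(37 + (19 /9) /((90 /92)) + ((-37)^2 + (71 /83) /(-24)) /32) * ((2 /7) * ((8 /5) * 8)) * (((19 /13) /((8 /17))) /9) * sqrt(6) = 32535971203 * sqrt(6) /314636400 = 253.30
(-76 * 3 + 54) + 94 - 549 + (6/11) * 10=-6859/11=-623.55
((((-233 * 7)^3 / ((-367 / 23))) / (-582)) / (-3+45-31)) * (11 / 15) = -99790619593 / 3203910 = -31146.51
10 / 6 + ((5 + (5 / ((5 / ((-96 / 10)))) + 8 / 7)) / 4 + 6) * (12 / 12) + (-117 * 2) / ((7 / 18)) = -249863 / 420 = -594.91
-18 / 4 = -9 / 2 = -4.50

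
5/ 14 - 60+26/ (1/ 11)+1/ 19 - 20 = 54905/ 266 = 206.41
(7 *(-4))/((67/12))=-336/67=-5.01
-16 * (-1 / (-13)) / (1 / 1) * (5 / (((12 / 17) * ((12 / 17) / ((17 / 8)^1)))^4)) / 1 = -2913111186148805 / 1430979084288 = -2035.75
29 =29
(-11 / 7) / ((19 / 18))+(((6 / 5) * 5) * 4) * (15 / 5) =9378 / 133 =70.51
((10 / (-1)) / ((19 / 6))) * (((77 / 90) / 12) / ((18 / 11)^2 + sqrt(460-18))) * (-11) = -131769 / 8640041 + 1771561 * sqrt(442) / 311041476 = 0.10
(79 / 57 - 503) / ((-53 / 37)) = 1057904 / 3021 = 350.18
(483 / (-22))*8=-1932 / 11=-175.64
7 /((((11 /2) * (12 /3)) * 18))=7 /396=0.02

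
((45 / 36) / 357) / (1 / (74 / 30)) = 37 / 4284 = 0.01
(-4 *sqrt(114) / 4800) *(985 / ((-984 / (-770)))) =-15169 *sqrt(114) / 23616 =-6.86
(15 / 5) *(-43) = -129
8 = 8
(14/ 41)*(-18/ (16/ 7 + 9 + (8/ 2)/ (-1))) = -588/ 697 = -0.84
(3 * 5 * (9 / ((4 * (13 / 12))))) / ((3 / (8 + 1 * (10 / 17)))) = 19710 / 221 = 89.19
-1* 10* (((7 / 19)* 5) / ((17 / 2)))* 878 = -614600 / 323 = -1902.79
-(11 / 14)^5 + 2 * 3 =3065893 / 537824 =5.70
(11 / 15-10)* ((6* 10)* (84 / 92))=-11676 / 23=-507.65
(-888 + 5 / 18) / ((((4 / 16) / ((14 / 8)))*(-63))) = 15979 / 162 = 98.64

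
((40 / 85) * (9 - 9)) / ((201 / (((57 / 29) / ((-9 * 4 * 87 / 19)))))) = 0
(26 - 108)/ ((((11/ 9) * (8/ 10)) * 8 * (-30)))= 123/ 352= 0.35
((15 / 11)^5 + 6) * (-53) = -91461093 / 161051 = -567.90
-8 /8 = -1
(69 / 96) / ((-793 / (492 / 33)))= -943 / 69784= -0.01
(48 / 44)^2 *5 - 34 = -3394 / 121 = -28.05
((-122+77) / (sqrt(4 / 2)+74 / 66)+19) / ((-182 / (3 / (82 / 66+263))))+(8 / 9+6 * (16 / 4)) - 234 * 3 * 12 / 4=-6011949336089 / 2888809560+970299 * sqrt(2) / 256783072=-2081.11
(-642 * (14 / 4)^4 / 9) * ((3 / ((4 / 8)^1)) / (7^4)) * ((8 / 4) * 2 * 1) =-107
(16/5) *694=11104/5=2220.80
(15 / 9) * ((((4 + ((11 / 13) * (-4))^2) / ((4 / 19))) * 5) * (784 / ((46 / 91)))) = 851120200 / 897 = 948851.95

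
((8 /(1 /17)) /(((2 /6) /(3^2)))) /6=612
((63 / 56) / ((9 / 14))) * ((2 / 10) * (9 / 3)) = 21 / 20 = 1.05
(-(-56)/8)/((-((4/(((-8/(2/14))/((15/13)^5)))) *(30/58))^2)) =-159068296536952348/129746337890625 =-1225.99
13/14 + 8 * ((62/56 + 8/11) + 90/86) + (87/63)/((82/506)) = 26469389/814506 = 32.50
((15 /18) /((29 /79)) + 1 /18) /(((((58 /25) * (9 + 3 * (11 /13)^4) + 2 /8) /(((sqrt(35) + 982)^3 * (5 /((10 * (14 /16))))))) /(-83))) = -545107218016061199200 /128875719483- 1665135839694074800 * sqrt(35) /128875719483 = -4306150892.66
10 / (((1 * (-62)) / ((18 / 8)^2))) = -405 / 496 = -0.82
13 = 13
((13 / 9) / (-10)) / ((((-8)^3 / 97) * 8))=1261 / 368640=0.00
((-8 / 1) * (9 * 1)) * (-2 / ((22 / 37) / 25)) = 66600 / 11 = 6054.55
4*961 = 3844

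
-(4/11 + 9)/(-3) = 103/33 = 3.12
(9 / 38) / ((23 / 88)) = 396 / 437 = 0.91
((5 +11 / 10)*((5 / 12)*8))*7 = 427 / 3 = 142.33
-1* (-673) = 673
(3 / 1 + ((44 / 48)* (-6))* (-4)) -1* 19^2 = -336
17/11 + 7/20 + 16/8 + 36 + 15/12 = 2263/55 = 41.15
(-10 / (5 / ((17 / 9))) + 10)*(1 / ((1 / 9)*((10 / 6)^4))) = 4536 / 625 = 7.26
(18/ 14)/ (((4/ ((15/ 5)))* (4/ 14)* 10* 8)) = 27/ 640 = 0.04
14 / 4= 3.50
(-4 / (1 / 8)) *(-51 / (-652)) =-408 / 163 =-2.50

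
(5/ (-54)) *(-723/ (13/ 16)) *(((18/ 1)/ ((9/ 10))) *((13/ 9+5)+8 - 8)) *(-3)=-11182400/ 351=-31858.69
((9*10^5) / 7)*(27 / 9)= 2700000 / 7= 385714.29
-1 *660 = -660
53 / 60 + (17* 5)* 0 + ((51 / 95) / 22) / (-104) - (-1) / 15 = 206441 / 217360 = 0.95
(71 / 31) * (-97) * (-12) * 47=3884268 / 31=125298.97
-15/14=-1.07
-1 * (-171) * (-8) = -1368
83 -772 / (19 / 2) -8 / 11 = 211 / 209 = 1.01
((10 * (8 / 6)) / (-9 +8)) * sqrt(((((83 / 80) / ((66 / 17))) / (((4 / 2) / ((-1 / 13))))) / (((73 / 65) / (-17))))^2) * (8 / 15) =-1.11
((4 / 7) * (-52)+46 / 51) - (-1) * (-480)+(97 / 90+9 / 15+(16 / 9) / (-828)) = -1124306837 / 2216970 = -507.14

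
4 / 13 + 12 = 160 / 13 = 12.31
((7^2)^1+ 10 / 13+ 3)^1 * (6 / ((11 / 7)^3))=1411788 / 17303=81.59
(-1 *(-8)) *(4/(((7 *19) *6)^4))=2/25344958401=0.00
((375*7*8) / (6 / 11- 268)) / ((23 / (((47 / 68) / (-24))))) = 452375 / 4601288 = 0.10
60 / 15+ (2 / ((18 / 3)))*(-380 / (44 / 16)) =-1388 / 33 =-42.06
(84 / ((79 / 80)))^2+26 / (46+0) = 1038724333 / 143543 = 7236.33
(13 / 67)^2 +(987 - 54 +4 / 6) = 12574196 / 13467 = 933.70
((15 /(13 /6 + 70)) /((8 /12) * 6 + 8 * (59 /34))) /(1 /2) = 765 /32908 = 0.02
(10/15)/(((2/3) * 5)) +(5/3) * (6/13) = 63/65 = 0.97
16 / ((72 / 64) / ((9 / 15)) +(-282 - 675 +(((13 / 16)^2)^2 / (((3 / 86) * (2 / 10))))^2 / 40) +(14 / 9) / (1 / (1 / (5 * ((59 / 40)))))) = -24326694764544 / 1303554155029115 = -0.02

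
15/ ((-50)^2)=0.01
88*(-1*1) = -88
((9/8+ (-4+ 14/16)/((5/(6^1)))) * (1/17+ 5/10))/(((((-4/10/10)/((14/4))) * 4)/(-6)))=-209475/1088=-192.53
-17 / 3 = -5.67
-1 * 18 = -18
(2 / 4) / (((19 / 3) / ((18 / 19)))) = 27 / 361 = 0.07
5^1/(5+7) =5/12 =0.42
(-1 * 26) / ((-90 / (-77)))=-1001 / 45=-22.24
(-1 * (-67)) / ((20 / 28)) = 469 / 5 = 93.80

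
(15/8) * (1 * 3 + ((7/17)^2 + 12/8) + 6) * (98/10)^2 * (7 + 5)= 133262703/5780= 23055.83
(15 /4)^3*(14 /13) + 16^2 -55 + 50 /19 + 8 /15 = 30938917 /118560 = 260.96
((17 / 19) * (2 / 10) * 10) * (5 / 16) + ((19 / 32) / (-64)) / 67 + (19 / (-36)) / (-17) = 235390271 / 398886912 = 0.59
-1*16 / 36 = -4 / 9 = -0.44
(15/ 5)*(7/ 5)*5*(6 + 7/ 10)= 1407/ 10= 140.70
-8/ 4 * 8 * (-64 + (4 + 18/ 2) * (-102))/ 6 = 11120/ 3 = 3706.67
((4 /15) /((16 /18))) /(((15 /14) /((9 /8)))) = 63 /200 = 0.32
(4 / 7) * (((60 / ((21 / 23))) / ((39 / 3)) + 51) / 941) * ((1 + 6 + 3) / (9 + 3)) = 51010 / 1798251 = 0.03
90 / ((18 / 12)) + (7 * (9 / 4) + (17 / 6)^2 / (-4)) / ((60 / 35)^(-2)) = 4919 / 49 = 100.39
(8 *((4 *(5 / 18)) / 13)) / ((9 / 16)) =1280 / 1053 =1.22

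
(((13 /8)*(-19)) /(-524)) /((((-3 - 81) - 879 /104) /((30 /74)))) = -3211 /12427708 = -0.00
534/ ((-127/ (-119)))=63546/ 127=500.36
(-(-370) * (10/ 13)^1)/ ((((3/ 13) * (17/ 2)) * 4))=1850/ 51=36.27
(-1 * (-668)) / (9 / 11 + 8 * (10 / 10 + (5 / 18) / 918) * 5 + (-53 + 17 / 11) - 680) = -30354588 / 31382657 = -0.97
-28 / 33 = -0.85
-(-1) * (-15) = -15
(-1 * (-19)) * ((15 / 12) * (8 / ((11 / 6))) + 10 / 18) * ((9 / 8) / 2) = 11305 / 176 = 64.23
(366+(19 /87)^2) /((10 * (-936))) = -554123 /14169168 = -0.04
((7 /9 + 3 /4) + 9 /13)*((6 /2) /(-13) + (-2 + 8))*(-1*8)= -51950 /507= -102.47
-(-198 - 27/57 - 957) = 21954/19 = 1155.47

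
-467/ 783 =-0.60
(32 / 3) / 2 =16 / 3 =5.33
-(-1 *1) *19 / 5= 19 / 5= 3.80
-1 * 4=-4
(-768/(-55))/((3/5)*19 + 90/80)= 2048/1837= 1.11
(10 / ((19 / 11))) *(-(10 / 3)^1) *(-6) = 2200 / 19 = 115.79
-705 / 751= -0.94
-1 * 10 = -10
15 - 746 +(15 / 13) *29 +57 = -8327 / 13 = -640.54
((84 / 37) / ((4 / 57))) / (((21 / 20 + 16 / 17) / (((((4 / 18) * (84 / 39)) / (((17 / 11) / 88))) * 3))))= 432579840 / 325637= 1328.41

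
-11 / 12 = -0.92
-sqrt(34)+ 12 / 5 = 12 / 5 - sqrt(34) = -3.43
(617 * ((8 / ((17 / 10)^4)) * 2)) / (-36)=-24680000 / 751689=-32.83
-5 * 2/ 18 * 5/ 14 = -25/ 126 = -0.20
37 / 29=1.28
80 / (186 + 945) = 80 / 1131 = 0.07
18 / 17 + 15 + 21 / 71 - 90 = -88890 / 1207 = -73.65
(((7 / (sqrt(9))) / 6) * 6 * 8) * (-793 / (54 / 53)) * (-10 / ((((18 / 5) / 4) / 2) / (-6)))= -470724800 / 243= -1937139.09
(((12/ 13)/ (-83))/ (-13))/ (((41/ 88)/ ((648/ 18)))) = 38016/ 575107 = 0.07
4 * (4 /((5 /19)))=60.80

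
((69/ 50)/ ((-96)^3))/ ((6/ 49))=-1127/ 88473600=-0.00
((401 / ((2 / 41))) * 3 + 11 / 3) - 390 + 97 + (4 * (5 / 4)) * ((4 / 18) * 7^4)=27039.94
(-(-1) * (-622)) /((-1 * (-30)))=-311 /15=-20.73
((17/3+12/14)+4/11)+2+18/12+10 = 20.39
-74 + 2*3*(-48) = -362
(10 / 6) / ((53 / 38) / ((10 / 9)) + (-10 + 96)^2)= 1900 / 8432871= 0.00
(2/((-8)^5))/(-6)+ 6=589825/98304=6.00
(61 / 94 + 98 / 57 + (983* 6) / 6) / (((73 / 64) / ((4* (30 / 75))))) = 1351578368 / 977835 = 1382.22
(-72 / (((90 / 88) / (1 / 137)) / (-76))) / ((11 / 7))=17024 / 685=24.85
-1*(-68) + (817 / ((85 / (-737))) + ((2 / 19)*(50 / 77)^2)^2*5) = -7567805960878549 / 1078671063085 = -7015.86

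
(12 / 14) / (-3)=-2 / 7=-0.29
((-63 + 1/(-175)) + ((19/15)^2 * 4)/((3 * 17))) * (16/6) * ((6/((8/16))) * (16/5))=-2586022912/401625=-6438.90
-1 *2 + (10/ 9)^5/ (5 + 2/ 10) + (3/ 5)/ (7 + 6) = -6249223/ 3838185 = -1.63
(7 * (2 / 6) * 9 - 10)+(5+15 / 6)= 37 / 2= 18.50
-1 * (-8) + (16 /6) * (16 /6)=136 /9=15.11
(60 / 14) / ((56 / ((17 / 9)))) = 85 / 588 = 0.14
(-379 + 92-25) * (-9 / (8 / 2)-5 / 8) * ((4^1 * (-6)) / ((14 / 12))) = -129168 / 7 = -18452.57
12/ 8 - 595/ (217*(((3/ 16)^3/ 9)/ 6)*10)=-139171/ 62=-2244.69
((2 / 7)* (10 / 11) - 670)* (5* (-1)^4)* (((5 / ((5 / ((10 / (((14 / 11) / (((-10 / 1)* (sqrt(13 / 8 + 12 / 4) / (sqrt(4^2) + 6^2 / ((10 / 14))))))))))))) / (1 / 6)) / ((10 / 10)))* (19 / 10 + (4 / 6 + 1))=344874375* sqrt(74) / 13328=222593.15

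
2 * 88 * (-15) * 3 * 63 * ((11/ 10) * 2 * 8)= -8781696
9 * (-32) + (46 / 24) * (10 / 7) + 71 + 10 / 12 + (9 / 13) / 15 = -97089 / 455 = -213.38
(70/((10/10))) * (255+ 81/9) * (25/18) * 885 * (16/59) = 6160000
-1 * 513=-513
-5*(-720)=3600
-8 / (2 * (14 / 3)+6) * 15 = -7.83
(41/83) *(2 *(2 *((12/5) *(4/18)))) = 1312/1245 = 1.05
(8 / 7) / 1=8 / 7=1.14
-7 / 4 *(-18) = 63 / 2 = 31.50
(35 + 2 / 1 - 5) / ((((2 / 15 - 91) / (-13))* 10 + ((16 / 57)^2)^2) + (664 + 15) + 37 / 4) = 17565185664 / 416159672629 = 0.04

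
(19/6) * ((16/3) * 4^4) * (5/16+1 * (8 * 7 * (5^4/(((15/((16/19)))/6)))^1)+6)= 458997632/9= 50999736.89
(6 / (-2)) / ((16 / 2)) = -3 / 8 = -0.38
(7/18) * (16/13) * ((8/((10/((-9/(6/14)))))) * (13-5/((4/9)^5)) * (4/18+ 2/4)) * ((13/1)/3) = 179591321/25920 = 6928.68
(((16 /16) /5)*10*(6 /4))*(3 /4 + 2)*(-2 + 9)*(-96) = -5544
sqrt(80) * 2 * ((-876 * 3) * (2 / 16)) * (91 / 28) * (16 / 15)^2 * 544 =-132161536 * sqrt(5) / 25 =-11820887.14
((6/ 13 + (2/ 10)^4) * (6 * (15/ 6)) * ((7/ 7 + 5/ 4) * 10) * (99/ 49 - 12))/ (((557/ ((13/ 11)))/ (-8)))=198731556/ 7505575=26.48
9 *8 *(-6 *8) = -3456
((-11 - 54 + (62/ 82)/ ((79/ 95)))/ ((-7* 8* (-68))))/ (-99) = 103795/ 610538544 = 0.00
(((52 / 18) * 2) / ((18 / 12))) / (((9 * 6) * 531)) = 52 / 387099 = 0.00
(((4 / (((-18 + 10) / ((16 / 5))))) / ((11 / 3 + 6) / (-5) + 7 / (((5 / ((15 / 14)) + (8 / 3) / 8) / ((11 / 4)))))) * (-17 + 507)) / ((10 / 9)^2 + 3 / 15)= -544320 / 1909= -285.13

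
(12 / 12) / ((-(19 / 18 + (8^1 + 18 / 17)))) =-306 / 3095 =-0.10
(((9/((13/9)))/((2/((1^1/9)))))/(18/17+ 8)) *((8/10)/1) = 153/5005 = 0.03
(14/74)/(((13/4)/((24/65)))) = 672/31265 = 0.02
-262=-262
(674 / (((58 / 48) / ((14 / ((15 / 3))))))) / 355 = 226464 / 51475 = 4.40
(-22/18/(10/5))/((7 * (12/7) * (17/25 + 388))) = -275/2098872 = -0.00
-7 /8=-0.88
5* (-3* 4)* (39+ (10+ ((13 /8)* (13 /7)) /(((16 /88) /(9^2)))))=-2341005 /28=-83607.32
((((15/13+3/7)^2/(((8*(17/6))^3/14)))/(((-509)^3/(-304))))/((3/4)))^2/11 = 50292379090944/6461932195700547872407809799091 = 0.00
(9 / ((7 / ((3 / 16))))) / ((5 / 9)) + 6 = 3603 / 560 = 6.43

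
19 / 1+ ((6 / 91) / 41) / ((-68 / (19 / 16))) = 19.00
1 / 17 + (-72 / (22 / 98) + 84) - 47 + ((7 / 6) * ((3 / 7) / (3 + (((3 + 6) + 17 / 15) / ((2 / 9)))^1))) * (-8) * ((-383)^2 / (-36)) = 21142613 / 408969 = 51.70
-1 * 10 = -10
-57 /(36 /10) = -95 /6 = -15.83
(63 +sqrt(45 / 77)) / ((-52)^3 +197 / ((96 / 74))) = -3024 / 6741895- 144 * sqrt(385) / 519125915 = -0.00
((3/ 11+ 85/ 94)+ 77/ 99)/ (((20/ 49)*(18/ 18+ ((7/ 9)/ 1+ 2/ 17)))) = 15153103/ 5997200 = 2.53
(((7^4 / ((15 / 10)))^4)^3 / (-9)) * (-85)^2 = -1086184797675315430657590373197591326163301273600 / 4782969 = -227094258331031505882139400000000000000000.00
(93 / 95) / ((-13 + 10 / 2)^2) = 93 / 6080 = 0.02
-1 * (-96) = 96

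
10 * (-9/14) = -45/7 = -6.43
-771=-771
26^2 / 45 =676 / 45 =15.02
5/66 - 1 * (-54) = 3569/66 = 54.08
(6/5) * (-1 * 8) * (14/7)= -19.20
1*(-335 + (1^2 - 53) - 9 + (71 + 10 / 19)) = -324.47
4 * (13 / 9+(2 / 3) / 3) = 20 / 3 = 6.67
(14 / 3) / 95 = 14 / 285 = 0.05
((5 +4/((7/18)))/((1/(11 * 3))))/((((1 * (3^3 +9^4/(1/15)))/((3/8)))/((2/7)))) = 0.00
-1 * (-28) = 28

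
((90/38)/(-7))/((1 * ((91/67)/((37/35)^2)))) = -825507/2965235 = -0.28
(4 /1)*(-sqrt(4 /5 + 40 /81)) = -8*sqrt(655) /45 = -4.55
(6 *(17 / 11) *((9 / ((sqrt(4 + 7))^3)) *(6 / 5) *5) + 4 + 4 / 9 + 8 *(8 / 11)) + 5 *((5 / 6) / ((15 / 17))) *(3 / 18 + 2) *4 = 5508 *sqrt(11) / 1331 + 15203 / 297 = 64.91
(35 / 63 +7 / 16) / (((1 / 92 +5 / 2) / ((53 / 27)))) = 15847 / 20412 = 0.78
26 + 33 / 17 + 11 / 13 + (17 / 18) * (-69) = -48239 / 1326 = -36.38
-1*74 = -74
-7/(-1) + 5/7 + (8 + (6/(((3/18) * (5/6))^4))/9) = 7906958/4375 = 1807.30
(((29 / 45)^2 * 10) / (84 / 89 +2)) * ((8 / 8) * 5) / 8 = 74849 / 84888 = 0.88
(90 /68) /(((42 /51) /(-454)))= -10215 /14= -729.64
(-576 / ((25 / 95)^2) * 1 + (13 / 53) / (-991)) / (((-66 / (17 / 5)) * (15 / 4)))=33757125182 / 295441875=114.26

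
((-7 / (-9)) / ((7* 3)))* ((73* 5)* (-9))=-365 / 3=-121.67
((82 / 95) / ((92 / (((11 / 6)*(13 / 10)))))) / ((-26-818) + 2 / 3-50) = -5863 / 234232000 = -0.00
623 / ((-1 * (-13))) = 623 / 13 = 47.92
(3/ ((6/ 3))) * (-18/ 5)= -27/ 5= -5.40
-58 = -58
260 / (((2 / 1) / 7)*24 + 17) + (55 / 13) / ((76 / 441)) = 5848745 / 164996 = 35.45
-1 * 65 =-65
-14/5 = -2.80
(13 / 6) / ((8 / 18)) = 39 / 8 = 4.88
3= 3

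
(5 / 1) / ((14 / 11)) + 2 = 83 / 14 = 5.93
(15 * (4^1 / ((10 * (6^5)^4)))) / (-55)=-1 / 33514785700577280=-0.00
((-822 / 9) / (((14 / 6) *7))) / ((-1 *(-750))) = -0.01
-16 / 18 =-8 / 9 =-0.89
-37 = -37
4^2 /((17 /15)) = 240 /17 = 14.12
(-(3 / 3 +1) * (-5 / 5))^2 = 4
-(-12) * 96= 1152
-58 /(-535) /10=29 /2675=0.01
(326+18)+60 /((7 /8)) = 412.57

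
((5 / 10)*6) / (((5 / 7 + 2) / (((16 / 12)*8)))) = 224 / 19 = 11.79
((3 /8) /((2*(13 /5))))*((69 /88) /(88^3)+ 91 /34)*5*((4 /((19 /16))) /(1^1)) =10770848925 /3313316864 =3.25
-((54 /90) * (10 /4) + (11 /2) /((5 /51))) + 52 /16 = -1087 /20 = -54.35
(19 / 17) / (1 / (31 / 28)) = 589 / 476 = 1.24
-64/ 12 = -16/ 3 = -5.33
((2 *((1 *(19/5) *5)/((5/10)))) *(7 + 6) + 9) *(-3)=-2991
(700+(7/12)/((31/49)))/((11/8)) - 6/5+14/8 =10440973/20460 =510.31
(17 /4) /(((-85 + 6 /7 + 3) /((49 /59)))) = -5831 /134048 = -0.04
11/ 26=0.42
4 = 4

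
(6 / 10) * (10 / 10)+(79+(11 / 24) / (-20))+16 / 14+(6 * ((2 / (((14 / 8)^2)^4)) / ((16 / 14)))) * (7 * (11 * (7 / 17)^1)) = 11589391043 / 137145120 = 84.50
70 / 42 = 5 / 3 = 1.67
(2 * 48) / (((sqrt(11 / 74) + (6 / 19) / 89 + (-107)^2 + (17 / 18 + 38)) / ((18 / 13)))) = 680487494410078848 / 58811495472258671155 - 800471673216 * sqrt(814) / 58811495472258671155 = 0.01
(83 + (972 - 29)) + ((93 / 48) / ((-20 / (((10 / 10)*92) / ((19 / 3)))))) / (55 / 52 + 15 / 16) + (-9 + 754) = 69793868 / 39425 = 1770.29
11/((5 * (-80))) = -11/400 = -0.03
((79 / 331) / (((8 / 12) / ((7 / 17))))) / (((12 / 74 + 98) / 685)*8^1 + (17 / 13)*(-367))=-546615615 / 1775315427658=-0.00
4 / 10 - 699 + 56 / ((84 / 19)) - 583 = -19034 / 15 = -1268.93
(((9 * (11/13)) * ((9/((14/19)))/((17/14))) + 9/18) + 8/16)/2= 8575/221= 38.80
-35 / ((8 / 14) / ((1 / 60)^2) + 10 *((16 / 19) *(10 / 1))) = -931 / 56960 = -0.02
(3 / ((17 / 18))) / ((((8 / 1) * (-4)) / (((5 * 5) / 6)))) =-0.41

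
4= 4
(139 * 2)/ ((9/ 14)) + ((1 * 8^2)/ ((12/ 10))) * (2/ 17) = 67124/ 153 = 438.72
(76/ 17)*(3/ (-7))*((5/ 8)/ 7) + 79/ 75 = 110239/ 124950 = 0.88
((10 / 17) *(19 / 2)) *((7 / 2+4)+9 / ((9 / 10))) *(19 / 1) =63175 / 34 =1858.09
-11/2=-5.50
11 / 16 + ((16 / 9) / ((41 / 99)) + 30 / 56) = 25329 / 4592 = 5.52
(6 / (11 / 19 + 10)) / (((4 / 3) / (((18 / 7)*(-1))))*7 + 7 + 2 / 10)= 2565 / 16147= 0.16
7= 7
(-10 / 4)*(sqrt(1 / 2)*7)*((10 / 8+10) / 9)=-175*sqrt(2) / 16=-15.47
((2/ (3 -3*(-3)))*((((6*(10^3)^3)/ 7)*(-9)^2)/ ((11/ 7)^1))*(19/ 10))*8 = 1231200000000/ 11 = 111927272727.27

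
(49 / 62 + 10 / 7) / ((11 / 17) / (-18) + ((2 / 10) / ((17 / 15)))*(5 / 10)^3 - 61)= -34668 / 953281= -0.04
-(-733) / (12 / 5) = 3665 / 12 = 305.42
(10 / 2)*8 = 40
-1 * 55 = -55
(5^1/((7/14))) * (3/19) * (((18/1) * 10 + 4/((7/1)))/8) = 4740/133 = 35.64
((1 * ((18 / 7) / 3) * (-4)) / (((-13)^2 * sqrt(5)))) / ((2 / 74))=-888 * sqrt(5) / 5915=-0.34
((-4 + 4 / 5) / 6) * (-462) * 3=739.20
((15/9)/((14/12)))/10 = 1/7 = 0.14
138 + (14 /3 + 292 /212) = 22903 /159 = 144.04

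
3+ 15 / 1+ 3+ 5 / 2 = 47 / 2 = 23.50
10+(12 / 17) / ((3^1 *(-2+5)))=514 / 51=10.08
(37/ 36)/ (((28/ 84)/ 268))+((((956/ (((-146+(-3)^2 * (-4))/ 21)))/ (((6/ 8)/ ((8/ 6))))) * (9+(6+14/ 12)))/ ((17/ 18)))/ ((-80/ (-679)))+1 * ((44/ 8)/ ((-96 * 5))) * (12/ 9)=-4401998287/ 159120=-27664.64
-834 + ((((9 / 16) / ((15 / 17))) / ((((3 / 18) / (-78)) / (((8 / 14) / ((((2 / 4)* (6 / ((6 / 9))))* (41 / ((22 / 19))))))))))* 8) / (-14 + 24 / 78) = -2022254946 / 2426585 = -833.37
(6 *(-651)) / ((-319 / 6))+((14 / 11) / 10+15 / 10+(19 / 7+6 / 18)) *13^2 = 863.52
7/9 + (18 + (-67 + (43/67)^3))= -129815579/2706867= -47.96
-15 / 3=-5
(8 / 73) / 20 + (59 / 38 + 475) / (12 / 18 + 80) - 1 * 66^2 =-14601240493 / 3356540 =-4350.09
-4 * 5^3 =-500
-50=-50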